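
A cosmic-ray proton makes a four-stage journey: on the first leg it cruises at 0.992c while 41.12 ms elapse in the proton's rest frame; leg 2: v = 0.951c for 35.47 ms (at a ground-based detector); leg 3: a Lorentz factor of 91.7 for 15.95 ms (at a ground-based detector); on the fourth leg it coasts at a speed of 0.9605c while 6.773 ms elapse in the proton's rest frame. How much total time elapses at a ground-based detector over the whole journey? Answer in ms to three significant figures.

Δt = 401 ms

Leg 1: γ = 1/√(1 − 0.992²) = 1/√0.01594 = 7.922; Δt_1 = 7.922 × 41.12 = 325.7 ms.
Leg 2: 35.47 ms is already measured at a ground-based detector.
Leg 3: 15.95 ms is already measured at a ground-based detector.
Leg 4: γ = 1/√(1 − 0.9605²) = 1/√0.07744 = 3.594; Δt_4 = 3.594 × 6.773 = 24.34 ms.
Total: 325.7 + 35.47 + 15.95 + 24.34 ms.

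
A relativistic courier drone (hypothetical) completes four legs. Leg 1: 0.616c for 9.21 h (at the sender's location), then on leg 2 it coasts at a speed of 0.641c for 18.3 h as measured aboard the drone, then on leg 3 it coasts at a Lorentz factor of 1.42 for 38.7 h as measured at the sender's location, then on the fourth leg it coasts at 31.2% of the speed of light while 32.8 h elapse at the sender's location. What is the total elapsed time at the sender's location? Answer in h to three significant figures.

Leg 1: 9.21 h is already measured at the sender's location.
Leg 2: γ = 1/√(1 − 0.641²) = 1/√0.5891 = 1.303; Δt_2 = 1.303 × 18.3 = 23.84 h.
Leg 3: 38.7 h is already measured at the sender's location.
Leg 4: 32.8 h is already measured at the sender's location.
Total: 9.210 + 23.84 + 38.70 + 32.80 h.

Δt = 105 h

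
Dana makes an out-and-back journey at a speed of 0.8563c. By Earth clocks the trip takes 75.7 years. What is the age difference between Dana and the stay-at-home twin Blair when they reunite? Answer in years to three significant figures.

γ = 1/√(1 − 0.8563²) = 1/√0.2668 = 1.936
Dana's elapsed proper time: τ = 75.7/1.936 = 39.10 years.
Age gap = Δt − τ = 75.7 − 39.10 years.

Δt − τ = 36.6 years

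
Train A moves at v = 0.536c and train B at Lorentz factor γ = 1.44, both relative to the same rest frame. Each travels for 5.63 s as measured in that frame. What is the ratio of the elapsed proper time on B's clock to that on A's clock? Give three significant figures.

A: γ = 1/√(1 − 0.536²) = 1/√0.7127 = 1.185. B: γ = 1.44.
τ_A/τ_B = γ_B/γ_A = 1.440/1.185 = 1.216, so τ_B/τ_A = 0.8226.

τ_B/τ_A = 0.823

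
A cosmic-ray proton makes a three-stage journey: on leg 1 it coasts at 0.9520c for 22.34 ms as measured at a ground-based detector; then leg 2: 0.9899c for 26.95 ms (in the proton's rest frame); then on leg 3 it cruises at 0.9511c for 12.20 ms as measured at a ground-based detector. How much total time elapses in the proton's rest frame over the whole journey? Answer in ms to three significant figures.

τ = 37.6 ms

Leg 1: γ = 1/√(1 − 0.9520²) = 1/√0.09370 = 3.267; τ_1 = 22.34/3.267 = 6.838 ms.
Leg 2: 26.95 ms is already measured in the proton's rest frame.
Leg 3: γ = 1/√(1 − 0.9511²) = 1/√0.09541 = 3.237; τ_3 = 12.20/3.237 = 3.768 ms.
Total: 6.838 + 26.95 + 3.768 ms.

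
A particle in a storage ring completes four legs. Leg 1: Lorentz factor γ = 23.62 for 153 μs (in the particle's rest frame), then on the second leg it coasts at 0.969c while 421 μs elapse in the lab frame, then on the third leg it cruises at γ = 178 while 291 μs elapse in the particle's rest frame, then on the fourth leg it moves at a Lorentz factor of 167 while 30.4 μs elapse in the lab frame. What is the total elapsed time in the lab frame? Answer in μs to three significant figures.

Leg 1: γ = 23.62; Δt_1 = 23.62 × 153 = 3614 μs.
Leg 2: 421 μs is already measured in the lab frame.
Leg 3: γ = 178; Δt_3 = 178.0 × 291 = 5.180×10⁴ μs.
Leg 4: 30.4 μs is already measured in the lab frame.
Total: 3614 + 421.0 + 5.180×10⁴ + 30.40 μs.

Δt = 5.59×10⁴ μs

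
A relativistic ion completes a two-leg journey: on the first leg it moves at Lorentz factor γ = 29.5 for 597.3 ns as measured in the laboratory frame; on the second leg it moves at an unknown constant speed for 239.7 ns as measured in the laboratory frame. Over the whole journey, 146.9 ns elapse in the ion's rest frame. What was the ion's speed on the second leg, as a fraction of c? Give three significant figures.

β = 0.849

Leg 1: γ = 29.5; τ_1 = 597.3/29.50 = 20.25 ns.
Leg 2: speed unknown; τ_2 = 239.7/γ_2.
Total proper time: 20.25 + τ_2 = 146.9, so τ_2 = 146.9 − 20.25 = 126.7 ns.
γ_2 = 239.7/126.7 = 1.893; β = √(1 − 1/γ²) = √0.7208.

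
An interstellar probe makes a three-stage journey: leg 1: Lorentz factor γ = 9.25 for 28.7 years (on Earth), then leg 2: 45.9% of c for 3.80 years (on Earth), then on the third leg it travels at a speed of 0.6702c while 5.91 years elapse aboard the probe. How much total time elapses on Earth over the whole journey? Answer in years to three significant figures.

Leg 1: 28.7 years is already measured on Earth.
Leg 2: 3.80 years is already measured on Earth.
Leg 3: γ = 1/√(1 − 0.6702²) = 1/√0.5508 = 1.347; Δt_3 = 1.347 × 5.91 = 7.963 years.
Total: 28.70 + 3.800 + 7.963 years.

Δt = 40.5 years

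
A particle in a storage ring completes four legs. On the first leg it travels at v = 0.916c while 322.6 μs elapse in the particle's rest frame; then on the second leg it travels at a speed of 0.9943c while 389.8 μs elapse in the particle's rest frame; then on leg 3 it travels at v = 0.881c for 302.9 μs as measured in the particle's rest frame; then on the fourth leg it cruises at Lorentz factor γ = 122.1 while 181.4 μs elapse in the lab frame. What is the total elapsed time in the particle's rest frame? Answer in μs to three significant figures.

Leg 1: 322.6 μs is already measured in the particle's rest frame.
Leg 2: 389.8 μs is already measured in the particle's rest frame.
Leg 3: 302.9 μs is already measured in the particle's rest frame.
Leg 4: γ = 122.1; τ_4 = 181.4/122.1 = 1.486 μs.
Total: 322.6 + 389.8 + 302.9 + 1.486 μs.

τ = 1020 μs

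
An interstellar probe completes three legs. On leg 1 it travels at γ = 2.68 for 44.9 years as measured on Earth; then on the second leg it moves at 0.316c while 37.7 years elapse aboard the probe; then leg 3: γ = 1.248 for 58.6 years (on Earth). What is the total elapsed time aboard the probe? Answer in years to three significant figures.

Leg 1: γ = 2.68; τ_1 = 44.9/2.680 = 16.75 years.
Leg 2: 37.7 years is already measured aboard the probe.
Leg 3: γ = 1.248; τ_3 = 58.6/1.248 = 46.96 years.
Total: 16.75 + 37.70 + 46.96 years.

τ = 101 years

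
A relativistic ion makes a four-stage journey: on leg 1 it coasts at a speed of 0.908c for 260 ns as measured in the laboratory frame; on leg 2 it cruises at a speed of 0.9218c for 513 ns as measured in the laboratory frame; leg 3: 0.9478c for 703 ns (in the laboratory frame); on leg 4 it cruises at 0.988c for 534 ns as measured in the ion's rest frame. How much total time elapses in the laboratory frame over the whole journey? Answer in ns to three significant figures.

Leg 1: 260 ns is already measured in the laboratory frame.
Leg 2: 513 ns is already measured in the laboratory frame.
Leg 3: 703 ns is already measured in the laboratory frame.
Leg 4: γ = 1/√(1 − 0.988²) = 1/√0.02386 = 6.474; Δt_4 = 6.474 × 534 = 3457 ns.
Total: 260.0 + 513.0 + 703.0 + 3457 ns.

Δt = 4930 ns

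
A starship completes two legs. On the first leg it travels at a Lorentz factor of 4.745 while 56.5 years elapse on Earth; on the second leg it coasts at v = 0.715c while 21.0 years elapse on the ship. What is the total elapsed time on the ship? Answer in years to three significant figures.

τ = 32.9 years

Leg 1: γ = 4.745; τ_1 = 56.5/4.745 = 11.91 years.
Leg 2: 21.0 years is already measured on the ship.
Total: 11.91 + 21.00 years.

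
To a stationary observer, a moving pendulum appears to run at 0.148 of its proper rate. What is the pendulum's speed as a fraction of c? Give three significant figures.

β = 0.989

Rate ratio = 1/γ, so γ = 1/0.148 = 6.757.
β = √(1 − 1/γ²) = √(1 − 0.148²) = √0.9781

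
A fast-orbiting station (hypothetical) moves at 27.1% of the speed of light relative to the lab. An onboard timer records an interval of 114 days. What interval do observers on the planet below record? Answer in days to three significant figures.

β = 0.271; γ = 1/√(1 − 0.271²) = 1/√0.9266 = 1.039
The interval measured aboard the station is the proper time (both events occur at the same place in that frame); the lab-frame interval is Δt = γτ = 1.039 × 114 days.

Δt = 118 days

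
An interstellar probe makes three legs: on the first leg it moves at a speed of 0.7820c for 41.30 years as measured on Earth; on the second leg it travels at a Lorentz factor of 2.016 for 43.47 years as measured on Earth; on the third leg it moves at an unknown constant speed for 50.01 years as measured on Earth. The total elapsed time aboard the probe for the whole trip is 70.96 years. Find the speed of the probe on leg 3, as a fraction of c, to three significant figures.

β = 0.881

Leg 1: γ = 1/√(1 − 0.7820²) = 1/√0.3885 = 1.604; τ_1 = 41.30/1.604 = 25.74 years.
Leg 2: γ = 2.016; τ_2 = 43.47/2.016 = 21.56 years.
Leg 3: speed unknown; τ_3 = 50.01/γ_3.
Total proper time: 25.74 + 21.56 + τ_3 = 70.96, so τ_3 = 70.96 − 47.30 = 23.66 years.
γ_3 = 50.01/23.66 = 2.114; β = √(1 − 1/γ²) = √0.7762.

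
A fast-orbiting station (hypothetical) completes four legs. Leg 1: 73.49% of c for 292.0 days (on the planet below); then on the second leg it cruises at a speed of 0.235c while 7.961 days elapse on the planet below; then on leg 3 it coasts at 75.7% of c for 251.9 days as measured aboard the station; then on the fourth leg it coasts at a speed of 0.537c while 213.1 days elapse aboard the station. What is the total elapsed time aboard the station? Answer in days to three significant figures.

Leg 1: β = 0.7349; γ = 1/√(1 − 0.7349²) = 1/√0.4599 = 1.475; τ_1 = 292.0/1.475 = 198.0 days.
Leg 2: γ = 1/√(1 − 0.235²) = 1/√0.9448 = 1.029; τ_2 = 7.961/1.029 = 7.738 days.
Leg 3: 251.9 days is already measured aboard the station.
Leg 4: 213.1 days is already measured aboard the station.
Total: 198.0 + 7.738 + 251.9 + 213.1 days.

τ = 671 days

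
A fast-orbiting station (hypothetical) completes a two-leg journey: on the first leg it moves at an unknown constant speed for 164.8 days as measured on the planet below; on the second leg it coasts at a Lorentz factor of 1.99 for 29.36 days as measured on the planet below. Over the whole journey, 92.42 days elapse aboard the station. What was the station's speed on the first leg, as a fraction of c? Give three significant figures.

Leg 1: speed unknown; τ_1 = 164.8/γ_1.
Leg 2: γ = 1.99; τ_2 = 29.36/1.990 = 14.75 days.
Total proper time: τ_1 + 14.75 = 92.42, so τ_1 = 92.42 − 14.75 = 77.67 days.
γ_1 = 164.8/77.67 = 2.122; β = √(1 − 1/γ²) = √0.7779.

β = 0.882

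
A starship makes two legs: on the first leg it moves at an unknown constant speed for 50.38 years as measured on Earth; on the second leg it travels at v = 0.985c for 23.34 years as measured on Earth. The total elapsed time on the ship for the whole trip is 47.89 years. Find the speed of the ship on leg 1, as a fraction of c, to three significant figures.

β = 0.492

Leg 1: speed unknown; τ_1 = 50.38/γ_1.
Leg 2: γ = 1/√(1 − 0.985²) = 1/√0.02977 = 5.795; τ_2 = 23.34/5.795 = 4.027 years.
Total proper time: τ_1 + 4.027 = 47.89, so τ_1 = 47.89 − 4.027 = 43.86 years.
γ_1 = 50.38/43.86 = 1.149; β = √(1 − 1/γ²) = √0.2420.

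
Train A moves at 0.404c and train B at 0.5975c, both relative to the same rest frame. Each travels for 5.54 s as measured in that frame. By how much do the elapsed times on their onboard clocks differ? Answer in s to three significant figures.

|τ_A − τ_B| = 0.625 s

A: γ = 1/√(1 − 0.404²) = 1/√0.8368 = 1.093; τ_A = 5.54/1.093 = 5.068 s.
B: γ = 1/√(1 − 0.5975²) = 1/√0.6430 = 1.247; τ_B = 5.54/1.247 = 4.442 s.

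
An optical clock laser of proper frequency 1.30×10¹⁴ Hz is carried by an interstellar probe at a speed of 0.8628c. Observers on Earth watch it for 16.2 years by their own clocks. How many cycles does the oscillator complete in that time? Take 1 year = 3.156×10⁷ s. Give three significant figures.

γ = 1/√(1 − 0.8628²) = 1/√0.2556 = 1.978
During 16.2 years of lab time, the oscillator's proper time advances by τ = Δt/γ = 16.2/1.978 = 8.190 years = 2.585×10⁸ s.
N = f × τ = 1.30×10¹⁴ × 2.585×10⁸ = 3.360×10²².

N = 3.36×10²²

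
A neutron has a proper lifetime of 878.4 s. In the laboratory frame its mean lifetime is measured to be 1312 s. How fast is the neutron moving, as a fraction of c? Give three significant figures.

β = 0.743

γ = Δt/τ₀ = 1312/878.4 = 1.494
β = √(1 − 1/γ²) = √(1 − 0.4482) = √0.5518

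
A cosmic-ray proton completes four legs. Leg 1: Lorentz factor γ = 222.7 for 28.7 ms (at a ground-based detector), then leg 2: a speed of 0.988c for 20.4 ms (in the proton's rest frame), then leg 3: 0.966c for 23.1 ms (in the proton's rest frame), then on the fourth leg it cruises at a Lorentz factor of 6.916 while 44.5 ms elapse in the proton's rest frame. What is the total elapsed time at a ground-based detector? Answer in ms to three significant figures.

Δt = 558 ms

Leg 1: 28.7 ms is already measured at a ground-based detector.
Leg 2: γ = 1/√(1 − 0.988²) = 1/√0.02386 = 6.474; Δt_2 = 6.474 × 20.4 = 132.1 ms.
Leg 3: γ = 1/√(1 − 0.966²) = 1/√0.06684 = 3.868; Δt_3 = 3.868 × 23.1 = 89.35 ms.
Leg 4: γ = 6.916; Δt_4 = 6.916 × 44.5 = 307.8 ms.
Total: 28.70 + 132.1 + 89.35 + 307.8 ms.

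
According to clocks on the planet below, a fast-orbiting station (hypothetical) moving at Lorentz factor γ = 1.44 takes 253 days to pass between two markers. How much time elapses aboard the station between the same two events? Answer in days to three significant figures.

γ = 1.44
The interval measured on the planet below is the dilated one; the clock aboard the station measures the proper time τ = Δt/γ = 253/1.440 days.

τ = 176 days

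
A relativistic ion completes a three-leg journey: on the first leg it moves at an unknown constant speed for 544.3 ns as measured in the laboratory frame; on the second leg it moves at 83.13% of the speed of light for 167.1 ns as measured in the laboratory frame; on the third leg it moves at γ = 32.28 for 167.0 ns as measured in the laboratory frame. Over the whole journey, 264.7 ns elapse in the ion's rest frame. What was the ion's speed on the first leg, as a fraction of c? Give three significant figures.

β = 0.952

Leg 1: speed unknown; τ_1 = 544.3/γ_1.
Leg 2: β = 0.8313; γ = 1/√(1 − 0.8313²) = 1/√0.3089 = 1.799; τ_2 = 167.1/1.799 = 92.88 ns.
Leg 3: γ = 32.28; τ_3 = 167.0/32.28 = 5.173 ns.
Total proper time: τ_1 + 92.88 + 5.173 = 264.7, so τ_1 = 264.7 − 98.05 = 166.6 ns.
γ_1 = 544.3/166.6 = 3.266; β = √(1 − 1/γ²) = √0.9063.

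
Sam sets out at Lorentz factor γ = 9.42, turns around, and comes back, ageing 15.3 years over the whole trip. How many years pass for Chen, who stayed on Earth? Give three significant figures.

Δt = 144 years

γ = 9.42
Earth-frame duration is the dilated interval: Δt = γτ = 9.420 × 15.3 years.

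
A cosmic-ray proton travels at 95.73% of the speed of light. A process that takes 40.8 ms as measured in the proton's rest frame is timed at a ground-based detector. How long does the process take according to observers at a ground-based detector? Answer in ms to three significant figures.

β = 0.9573; γ = 1/√(1 − 0.9573²) = 1/√0.08358 = 3.459
The interval measured in the proton's rest frame is the proper time (both events occur at the same place in that frame); the lab-frame interval is Δt = γτ = 3.459 × 40.8 ms.

Δt = 141 ms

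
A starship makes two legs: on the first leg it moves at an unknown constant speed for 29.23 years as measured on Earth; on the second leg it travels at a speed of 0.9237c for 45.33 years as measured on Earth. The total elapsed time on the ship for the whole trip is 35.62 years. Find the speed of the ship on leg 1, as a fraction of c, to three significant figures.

β = 0.781

Leg 1: speed unknown; τ_1 = 29.23/γ_1.
Leg 2: γ = 1/√(1 − 0.9237²) = 1/√0.1468 = 2.610; τ_2 = 45.33/2.610 = 17.37 years.
Total proper time: τ_1 + 17.37 = 35.62, so τ_1 = 35.62 − 17.37 = 18.25 years.
γ_1 = 29.23/18.25 = 1.601; β = √(1 − 1/γ²) = √0.6100.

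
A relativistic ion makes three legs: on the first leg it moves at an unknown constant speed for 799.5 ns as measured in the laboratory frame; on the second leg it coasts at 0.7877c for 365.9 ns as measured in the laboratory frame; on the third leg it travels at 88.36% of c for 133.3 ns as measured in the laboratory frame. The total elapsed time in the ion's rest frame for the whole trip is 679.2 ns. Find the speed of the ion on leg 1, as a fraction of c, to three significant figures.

β = 0.872

Leg 1: speed unknown; τ_1 = 799.5/γ_1.
Leg 2: γ = 1/√(1 − 0.7877²) = 1/√0.3795 = 1.623; τ_2 = 365.9/1.623 = 225.4 ns.
Leg 3: β = 0.8836; γ = 1/√(1 − 0.8836²) = 1/√0.2193 = 2.136; τ_3 = 133.3/2.136 = 62.42 ns.
Total proper time: τ_1 + 225.4 + 62.42 = 679.2, so τ_1 = 679.2 − 287.8 = 391.4 ns.
γ_1 = 799.5/391.4 = 2.043; β = √(1 − 1/γ²) = √0.7604.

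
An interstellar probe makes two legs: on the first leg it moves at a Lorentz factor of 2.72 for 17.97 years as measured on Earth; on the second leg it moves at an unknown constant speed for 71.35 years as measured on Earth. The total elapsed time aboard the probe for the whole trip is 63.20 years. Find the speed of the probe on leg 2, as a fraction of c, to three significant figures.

β = 0.609

Leg 1: γ = 2.72; τ_1 = 17.97/2.720 = 6.607 years.
Leg 2: speed unknown; τ_2 = 71.35/γ_2.
Total proper time: 6.607 + τ_2 = 63.20, so τ_2 = 63.20 − 6.607 = 56.59 years.
γ_2 = 71.35/56.59 = 1.261; β = √(1 − 1/γ²) = √0.3709.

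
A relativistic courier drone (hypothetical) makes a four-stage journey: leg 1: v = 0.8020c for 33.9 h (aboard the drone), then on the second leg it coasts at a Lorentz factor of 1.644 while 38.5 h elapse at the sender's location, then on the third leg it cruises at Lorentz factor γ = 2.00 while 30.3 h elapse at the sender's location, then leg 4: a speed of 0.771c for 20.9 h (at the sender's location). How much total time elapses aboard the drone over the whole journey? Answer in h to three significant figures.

Leg 1: 33.9 h is already measured aboard the drone.
Leg 2: γ = 1.644; τ_2 = 38.5/1.644 = 23.42 h.
Leg 3: γ = 2.00; τ_3 = 30.3/2.000 = 15.15 h.
Leg 4: γ = 1/√(1 − 0.771²) = 1/√0.4056 = 1.570; τ_4 = 20.9/1.570 = 13.31 h.
Total: 33.90 + 23.42 + 15.15 + 13.31 h.

τ = 85.8 h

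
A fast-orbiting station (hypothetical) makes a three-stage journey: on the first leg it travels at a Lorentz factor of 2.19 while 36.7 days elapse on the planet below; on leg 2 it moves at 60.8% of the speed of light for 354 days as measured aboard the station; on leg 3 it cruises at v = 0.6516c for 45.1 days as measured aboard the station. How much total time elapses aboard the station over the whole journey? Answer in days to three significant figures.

τ = 416 days

Leg 1: γ = 2.19; τ_1 = 36.7/2.190 = 16.76 days.
Leg 2: 354 days is already measured aboard the station.
Leg 3: 45.1 days is already measured aboard the station.
Total: 16.76 + 354.0 + 45.10 days.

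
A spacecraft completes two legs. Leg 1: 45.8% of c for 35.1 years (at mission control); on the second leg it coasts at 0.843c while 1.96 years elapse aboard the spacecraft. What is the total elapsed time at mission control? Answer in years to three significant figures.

Leg 1: 35.1 years is already measured at mission control.
Leg 2: γ = 1/√(1 − 0.843²) = 1/√0.2894 = 1.859; Δt_2 = 1.859 × 1.96 = 3.644 years.
Total: 35.10 + 3.644 years.

Δt = 38.7 years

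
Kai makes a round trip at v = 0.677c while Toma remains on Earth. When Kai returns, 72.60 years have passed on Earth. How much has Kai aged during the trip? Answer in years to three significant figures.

τ = 53.4 years

γ = 1/√(1 − 0.677²) = 1/√0.5417 = 1.359
Kai's clock measures proper time along the trip: τ = Δt/γ = 72.60/1.359 years.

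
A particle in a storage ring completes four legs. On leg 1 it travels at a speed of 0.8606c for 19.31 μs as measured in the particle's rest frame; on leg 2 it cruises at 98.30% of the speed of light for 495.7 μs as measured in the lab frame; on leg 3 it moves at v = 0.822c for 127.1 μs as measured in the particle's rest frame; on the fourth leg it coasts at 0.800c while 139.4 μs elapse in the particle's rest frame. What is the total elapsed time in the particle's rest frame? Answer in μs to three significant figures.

τ = 377 μs

Leg 1: 19.31 μs is already measured in the particle's rest frame.
Leg 2: β = 0.9830; γ = 1/√(1 − 0.9830²) = 1/√0.03371 = 5.446; τ_2 = 495.7/5.446 = 91.01 μs.
Leg 3: 127.1 μs is already measured in the particle's rest frame.
Leg 4: 139.4 μs is already measured in the particle's rest frame.
Total: 19.31 + 91.01 + 127.1 + 139.4 μs.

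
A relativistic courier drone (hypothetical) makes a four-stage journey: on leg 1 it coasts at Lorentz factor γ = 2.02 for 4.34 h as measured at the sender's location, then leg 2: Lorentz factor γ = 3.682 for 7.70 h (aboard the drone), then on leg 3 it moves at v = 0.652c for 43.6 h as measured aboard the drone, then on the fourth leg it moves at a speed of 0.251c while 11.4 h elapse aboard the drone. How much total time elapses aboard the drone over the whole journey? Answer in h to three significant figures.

τ = 64.8 h

Leg 1: γ = 2.02; τ_1 = 4.34/2.020 = 2.149 h.
Leg 2: 7.70 h is already measured aboard the drone.
Leg 3: 43.6 h is already measured aboard the drone.
Leg 4: 11.4 h is already measured aboard the drone.
Total: 2.149 + 7.700 + 43.60 + 11.40 h.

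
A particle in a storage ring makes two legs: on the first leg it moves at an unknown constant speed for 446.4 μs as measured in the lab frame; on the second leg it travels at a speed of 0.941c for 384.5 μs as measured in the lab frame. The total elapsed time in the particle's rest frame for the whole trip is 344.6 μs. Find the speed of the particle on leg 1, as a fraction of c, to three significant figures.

Leg 1: speed unknown; τ_1 = 446.4/γ_1.
Leg 2: γ = 1/√(1 − 0.941²) = 1/√0.1145 = 2.955; τ_2 = 384.5/2.955 = 130.1 μs.
Total proper time: τ_1 + 130.1 = 344.6, so τ_1 = 344.6 − 130.1 = 214.5 μs.
γ_1 = 446.4/214.5 = 2.081; β = √(1 − 1/γ²) = √0.7691.

β = 0.877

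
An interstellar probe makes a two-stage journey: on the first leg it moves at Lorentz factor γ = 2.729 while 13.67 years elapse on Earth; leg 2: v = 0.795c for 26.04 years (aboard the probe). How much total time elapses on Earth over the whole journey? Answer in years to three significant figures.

Leg 1: 13.67 years is already measured on Earth.
Leg 2: γ = 1/√(1 − 0.795²) = 1/√0.3680 = 1.649; Δt_2 = 1.649 × 26.04 = 42.93 years.
Total: 13.67 + 42.93 years.

Δt = 56.6 years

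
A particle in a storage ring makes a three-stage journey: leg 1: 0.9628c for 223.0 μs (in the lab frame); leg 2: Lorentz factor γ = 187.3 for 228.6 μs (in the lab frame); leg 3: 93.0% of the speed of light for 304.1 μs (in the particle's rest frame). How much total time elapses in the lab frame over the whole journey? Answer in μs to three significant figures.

Δt = 1280 μs

Leg 1: 223.0 μs is already measured in the lab frame.
Leg 2: 228.6 μs is already measured in the lab frame.
Leg 3: β = 0.930; γ = 1/√(1 − 0.930²) = 1/√0.1351 = 2.721; Δt_3 = 2.721 × 304.1 = 827.3 μs.
Total: 223.0 + 228.6 + 827.3 μs.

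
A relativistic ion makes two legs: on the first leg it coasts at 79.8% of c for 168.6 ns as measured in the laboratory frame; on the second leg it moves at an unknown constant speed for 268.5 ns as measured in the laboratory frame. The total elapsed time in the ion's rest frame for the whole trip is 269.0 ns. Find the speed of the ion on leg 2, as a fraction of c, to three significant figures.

Leg 1: β = 0.798; γ = 1/√(1 − 0.798²) = 1/√0.3632 = 1.659; τ_1 = 168.6/1.659 = 101.6 ns.
Leg 2: speed unknown; τ_2 = 268.5/γ_2.
Total proper time: 101.6 + τ_2 = 269.0, so τ_2 = 269.0 − 101.6 = 167.4 ns.
γ_2 = 268.5/167.4 = 1.604; β = √(1 − 1/γ²) = √0.6113.

β = 0.782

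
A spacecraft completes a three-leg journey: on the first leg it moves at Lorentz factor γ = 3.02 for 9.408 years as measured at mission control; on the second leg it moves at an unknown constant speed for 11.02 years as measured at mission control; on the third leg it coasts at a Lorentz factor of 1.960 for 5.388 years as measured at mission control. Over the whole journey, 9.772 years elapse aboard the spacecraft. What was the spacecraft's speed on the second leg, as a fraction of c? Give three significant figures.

Leg 1: γ = 3.02; τ_1 = 9.408/3.020 = 3.115 years.
Leg 2: speed unknown; τ_2 = 11.02/γ_2.
Leg 3: γ = 1.960; τ_3 = 5.388/1.960 = 2.749 years.
Total proper time: 3.115 + τ_2 + 2.749 = 9.772, so τ_2 = 9.772 − 5.864 = 3.908 years.
γ_2 = 11.02/3.908 = 2.820; β = √(1 − 1/γ²) = √0.8743.

β = 0.935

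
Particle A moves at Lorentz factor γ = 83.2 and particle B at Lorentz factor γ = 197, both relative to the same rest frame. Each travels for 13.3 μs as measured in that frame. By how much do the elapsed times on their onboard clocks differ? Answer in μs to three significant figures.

|τ_A − τ_B| = 0.0923 μs

A: γ = 83.2; τ_A = 13.3/83.20 = 0.1599 μs.
B: γ = 197; τ_B = 13.3/197.0 = 0.06751 μs.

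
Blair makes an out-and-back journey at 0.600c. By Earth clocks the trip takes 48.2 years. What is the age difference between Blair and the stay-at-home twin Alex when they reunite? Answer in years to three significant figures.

γ = 1/√(1 − 0.600²) = 5/4 = 1.250
Blair's elapsed proper time: τ = 48.2/1.250 = 38.56 years.
Age gap = Δt − τ = 48.2 − 38.56 years.

Δt − τ = 9.64 years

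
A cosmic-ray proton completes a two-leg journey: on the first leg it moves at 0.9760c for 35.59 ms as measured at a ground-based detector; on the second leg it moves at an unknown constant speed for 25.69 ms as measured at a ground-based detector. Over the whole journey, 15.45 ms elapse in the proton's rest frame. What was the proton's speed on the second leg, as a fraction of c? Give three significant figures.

Leg 1: γ = 1/√(1 − 0.9760²) = 1/√0.04742 = 4.592; τ_1 = 35.59/4.592 = 7.750 ms.
Leg 2: speed unknown; τ_2 = 25.69/γ_2.
Total proper time: 7.750 + τ_2 = 15.45, so τ_2 = 15.45 − 7.750 = 7.700 ms.
γ_2 = 25.69/7.700 = 3.337; β = √(1 − 1/γ²) = √0.9102.

β = 0.954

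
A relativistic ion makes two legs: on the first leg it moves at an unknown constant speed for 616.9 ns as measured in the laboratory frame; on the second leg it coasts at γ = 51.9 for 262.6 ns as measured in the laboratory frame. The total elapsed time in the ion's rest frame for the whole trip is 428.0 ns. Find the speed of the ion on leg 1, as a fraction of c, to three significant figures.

β = 0.728

Leg 1: speed unknown; τ_1 = 616.9/γ_1.
Leg 2: γ = 51.9; τ_2 = 262.6/51.90 = 5.060 ns.
Total proper time: τ_1 + 5.060 = 428.0, so τ_1 = 428.0 − 5.060 = 422.9 ns.
γ_1 = 616.9/422.9 = 1.459; β = √(1 − 1/γ²) = √0.5300.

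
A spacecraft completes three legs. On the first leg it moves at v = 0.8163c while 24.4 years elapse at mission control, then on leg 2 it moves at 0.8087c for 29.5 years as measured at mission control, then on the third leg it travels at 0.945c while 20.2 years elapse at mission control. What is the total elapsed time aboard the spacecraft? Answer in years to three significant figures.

Leg 1: γ = 1/√(1 − 0.8163²) = 1/√0.3337 = 1.731; τ_1 = 24.4/1.731 = 14.09 years.
Leg 2: γ = 1/√(1 − 0.8087²) = 1/√0.3460 = 1.700; τ_2 = 29.5/1.700 = 17.35 years.
Leg 3: γ = 1/√(1 − 0.945²) = 1/√0.1070 = 3.057; τ_3 = 20.2/3.057 = 6.607 years.
Total: 14.09 + 17.35 + 6.607 years.

τ = 38.1 years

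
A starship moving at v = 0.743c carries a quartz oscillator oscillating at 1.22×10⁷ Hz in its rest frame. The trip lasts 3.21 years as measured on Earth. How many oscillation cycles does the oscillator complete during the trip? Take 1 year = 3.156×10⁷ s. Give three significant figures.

N = 8.27×10¹⁴

γ = 1/√(1 − 0.743²) = 1/√0.4480 = 1.494
The oscillator's own cycle count is N = f × τ where τ is the proper time on the ship. τ = Δt/γ = 3.21/1.494 = 2.148 years = 6.780×10⁷ s.
N = 1.22×10⁷ × 6.780×10⁷ = 8.272×10¹⁴.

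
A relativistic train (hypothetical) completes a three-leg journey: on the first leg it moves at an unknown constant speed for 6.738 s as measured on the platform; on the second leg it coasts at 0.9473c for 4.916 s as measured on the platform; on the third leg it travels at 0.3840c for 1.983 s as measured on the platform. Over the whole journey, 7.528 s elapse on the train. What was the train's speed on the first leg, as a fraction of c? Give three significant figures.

β = 0.791

Leg 1: speed unknown; τ_1 = 6.738/γ_1.
Leg 2: γ = 1/√(1 − 0.9473²) = 1/√0.1026 = 3.122; τ_2 = 4.916/3.122 = 1.575 s.
Leg 3: γ = 1/√(1 − 0.3840²) = 1/√0.8525 = 1.083; τ_3 = 1.983/1.083 = 1.831 s.
Total proper time: τ_1 + 1.575 + 1.831 = 7.528, so τ_1 = 7.528 − 3.406 = 4.122 s.
γ_1 = 6.738/4.122 = 1.635; β = √(1 − 1/γ²) = √0.6257.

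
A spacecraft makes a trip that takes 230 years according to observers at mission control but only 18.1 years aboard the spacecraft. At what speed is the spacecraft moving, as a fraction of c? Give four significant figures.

β = 0.9969

The proper time is measured aboard the spacecraft (both events occur at the spacecraft's location); Δt is measured at mission control. γ = Δt/τ = 230/18.1 = 12.71.
β = √(1 − 1/γ²) = √(1 − 0.006193) = √0.9938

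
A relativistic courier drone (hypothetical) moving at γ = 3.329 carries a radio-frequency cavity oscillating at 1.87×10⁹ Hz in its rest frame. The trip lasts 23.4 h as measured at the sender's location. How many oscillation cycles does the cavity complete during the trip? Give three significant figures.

γ = 3.329
The oscillator's own cycle count is N = f × τ where τ is the proper time aboard the drone. τ = Δt/γ = 23.4/3.329 = 7.029 h = 2.530×10⁴ s.
N = 1.87×10⁹ × 2.530×10⁴ = 4.732×10¹³.

N = 4.73×10¹³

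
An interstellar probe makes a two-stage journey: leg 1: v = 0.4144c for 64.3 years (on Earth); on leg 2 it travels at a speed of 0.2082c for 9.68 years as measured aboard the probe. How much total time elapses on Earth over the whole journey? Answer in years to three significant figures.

Leg 1: 64.3 years is already measured on Earth.
Leg 2: γ = 1/√(1 − 0.2082²) = 1/√0.9567 = 1.022; Δt_2 = 1.022 × 9.68 = 9.897 years.
Total: 64.30 + 9.897 years.

Δt = 74.2 years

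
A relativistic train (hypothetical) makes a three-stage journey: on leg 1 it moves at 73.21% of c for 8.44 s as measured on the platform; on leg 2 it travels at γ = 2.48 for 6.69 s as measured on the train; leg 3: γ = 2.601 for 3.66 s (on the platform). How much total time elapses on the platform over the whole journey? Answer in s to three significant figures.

Leg 1: 8.44 s is already measured on the platform.
Leg 2: γ = 2.48; Δt_2 = 2.480 × 6.69 = 16.59 s.
Leg 3: 3.66 s is already measured on the platform.
Total: 8.440 + 16.59 + 3.660 s.

Δt = 28.7 s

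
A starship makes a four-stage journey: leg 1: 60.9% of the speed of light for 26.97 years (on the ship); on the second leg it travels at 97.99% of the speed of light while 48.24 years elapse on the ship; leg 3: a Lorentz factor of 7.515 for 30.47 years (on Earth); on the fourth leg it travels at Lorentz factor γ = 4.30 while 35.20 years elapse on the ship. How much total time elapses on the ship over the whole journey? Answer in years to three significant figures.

Leg 1: 26.97 years is already measured on the ship.
Leg 2: 48.24 years is already measured on the ship.
Leg 3: γ = 7.515; τ_3 = 30.47/7.515 = 4.055 years.
Leg 4: 35.20 years is already measured on the ship.
Total: 26.97 + 48.24 + 4.055 + 35.20 years.

τ = 114 years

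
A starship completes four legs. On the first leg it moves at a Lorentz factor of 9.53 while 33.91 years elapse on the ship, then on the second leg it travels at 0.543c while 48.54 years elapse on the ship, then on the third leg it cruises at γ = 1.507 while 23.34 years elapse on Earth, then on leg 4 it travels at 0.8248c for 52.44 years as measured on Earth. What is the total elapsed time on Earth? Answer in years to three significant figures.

Δt = 457 years

Leg 1: γ = 9.53; Δt_1 = 9.530 × 33.91 = 323.2 years.
Leg 2: γ = 1/√(1 − 0.543²) = 1/√0.7052 = 1.191; Δt_2 = 1.191 × 48.54 = 57.80 years.
Leg 3: 23.34 years is already measured on Earth.
Leg 4: 52.44 years is already measured on Earth.
Total: 323.2 + 57.80 + 23.34 + 52.44 years.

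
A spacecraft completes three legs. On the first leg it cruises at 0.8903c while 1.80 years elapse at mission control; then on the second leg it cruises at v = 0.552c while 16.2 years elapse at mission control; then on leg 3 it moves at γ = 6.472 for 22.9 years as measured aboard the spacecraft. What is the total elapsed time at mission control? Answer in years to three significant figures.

Leg 1: 1.80 years is already measured at mission control.
Leg 2: 16.2 years is already measured at mission control.
Leg 3: γ = 6.472; Δt_3 = 6.472 × 22.9 = 148.2 years.
Total: 1.800 + 16.20 + 148.2 years.

Δt = 166 years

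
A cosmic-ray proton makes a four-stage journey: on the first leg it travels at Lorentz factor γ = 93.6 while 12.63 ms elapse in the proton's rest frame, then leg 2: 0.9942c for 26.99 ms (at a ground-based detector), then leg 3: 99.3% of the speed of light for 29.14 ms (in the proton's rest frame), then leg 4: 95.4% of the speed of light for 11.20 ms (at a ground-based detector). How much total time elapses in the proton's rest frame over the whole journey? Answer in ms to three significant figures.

τ = 48.0 ms

Leg 1: 12.63 ms is already measured in the proton's rest frame.
Leg 2: γ = 1/√(1 − 0.9942²) = 1/√0.01157 = 9.298; τ_2 = 26.99/9.298 = 2.903 ms.
Leg 3: 29.14 ms is already measured in the proton's rest frame.
Leg 4: β = 0.954; γ = 1/√(1 − 0.954²) = 1/√0.08988 = 3.335; τ_4 = 11.20/3.335 = 3.358 ms.
Total: 12.63 + 2.903 + 29.14 + 3.358 ms.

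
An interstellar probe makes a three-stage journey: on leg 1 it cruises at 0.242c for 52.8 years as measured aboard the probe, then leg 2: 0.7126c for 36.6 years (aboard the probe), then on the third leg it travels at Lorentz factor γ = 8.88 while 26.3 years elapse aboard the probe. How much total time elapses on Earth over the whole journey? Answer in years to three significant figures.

Δt = 340 years

Leg 1: γ = 1/√(1 − 0.242²) = 1/√0.9414 = 1.031; Δt_1 = 1.031 × 52.8 = 54.42 years.
Leg 2: γ = 1/√(1 − 0.7126²) = 1/√0.4922 = 1.425; Δt_2 = 1.425 × 36.6 = 52.17 years.
Leg 3: γ = 8.88; Δt_3 = 8.880 × 26.3 = 233.5 years.
Total: 54.42 + 52.17 + 233.5 years.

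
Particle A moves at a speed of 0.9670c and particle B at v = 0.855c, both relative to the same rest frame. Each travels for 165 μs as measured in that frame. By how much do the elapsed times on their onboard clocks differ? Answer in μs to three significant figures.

|τ_A − τ_B| = 43.5 μs

A: γ = 1/√(1 − 0.9670²) = 1/√0.06491 = 3.925; τ_A = 165/3.925 = 42.04 μs.
B: γ = 1/√(1 − 0.855²) = 1/√0.2690 = 1.928; τ_B = 165/1.928 = 85.57 μs.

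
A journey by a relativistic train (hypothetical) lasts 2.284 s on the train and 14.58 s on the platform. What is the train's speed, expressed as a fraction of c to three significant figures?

The proper time is measured on the train (both events occur at the train's location); Δt is measured on the platform. γ = Δt/τ = 14.58/2.284 = 6.384.
β = √(1 − 1/γ²) = √(1 − 0.02454) = √0.9755

β = 0.988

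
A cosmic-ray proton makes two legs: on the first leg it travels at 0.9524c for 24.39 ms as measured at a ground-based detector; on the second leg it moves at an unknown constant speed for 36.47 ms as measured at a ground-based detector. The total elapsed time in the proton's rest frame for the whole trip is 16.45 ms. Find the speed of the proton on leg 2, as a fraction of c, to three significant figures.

Leg 1: γ = 1/√(1 − 0.9524²) = 1/√0.09293 = 3.280; τ_1 = 24.39/3.280 = 7.435 ms.
Leg 2: speed unknown; τ_2 = 36.47/γ_2.
Total proper time: 7.435 + τ_2 = 16.45, so τ_2 = 16.45 − 7.435 = 9.015 ms.
γ_2 = 36.47/9.015 = 4.046; β = √(1 − 1/γ²) = √0.9389.

β = 0.969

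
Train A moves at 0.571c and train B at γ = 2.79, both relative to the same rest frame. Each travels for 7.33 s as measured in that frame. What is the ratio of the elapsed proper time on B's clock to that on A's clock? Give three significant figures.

τ_B/τ_A = 0.437

A: γ = 1/√(1 − 0.571²) = 1/√0.6740 = 1.218. B: γ = 2.79.
τ_A/τ_B = γ_B/γ_A = 2.790/1.218 = 2.290, so τ_B/τ_A = 0.4366.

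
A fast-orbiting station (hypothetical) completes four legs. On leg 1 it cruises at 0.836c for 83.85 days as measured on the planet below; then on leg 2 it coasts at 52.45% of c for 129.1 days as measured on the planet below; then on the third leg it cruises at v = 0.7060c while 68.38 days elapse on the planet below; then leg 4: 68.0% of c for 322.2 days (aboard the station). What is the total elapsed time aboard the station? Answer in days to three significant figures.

τ = 527 days

Leg 1: γ = 1/√(1 − 0.836²) = 1/√0.3011 = 1.822; τ_1 = 83.85/1.822 = 46.01 days.
Leg 2: β = 0.5245; γ = 1/√(1 − 0.5245²) = 1/√0.7249 = 1.175; τ_2 = 129.1/1.175 = 109.9 days.
Leg 3: γ = 1/√(1 − 0.7060²) = 1/√0.5016 = 1.412; τ_3 = 68.38/1.412 = 48.43 days.
Leg 4: 322.2 days is already measured aboard the station.
Total: 46.01 + 109.9 + 48.43 + 322.2 days.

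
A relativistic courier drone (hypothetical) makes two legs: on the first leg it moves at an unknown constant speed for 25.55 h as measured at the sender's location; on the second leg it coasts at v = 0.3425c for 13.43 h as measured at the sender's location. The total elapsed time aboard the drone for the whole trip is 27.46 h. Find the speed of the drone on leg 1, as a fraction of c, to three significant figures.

β = 0.814

Leg 1: speed unknown; τ_1 = 25.55/γ_1.
Leg 2: γ = 1/√(1 − 0.3425²) = 1/√0.8827 = 1.064; τ_2 = 13.43/1.064 = 12.62 h.
Total proper time: τ_1 + 12.62 = 27.46, so τ_1 = 27.46 − 12.62 = 14.84 h.
γ_1 = 25.55/14.84 = 1.721; β = √(1 − 1/γ²) = √0.6625.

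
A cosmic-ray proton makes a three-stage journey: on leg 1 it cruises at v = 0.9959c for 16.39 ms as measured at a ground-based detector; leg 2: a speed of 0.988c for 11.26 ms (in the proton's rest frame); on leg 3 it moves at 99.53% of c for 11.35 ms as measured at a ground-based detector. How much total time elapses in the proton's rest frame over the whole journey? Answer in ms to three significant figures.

Leg 1: γ = 1/√(1 − 0.9959²) = 1/√0.008183 = 11.05; τ_1 = 16.39/11.05 = 1.483 ms.
Leg 2: 11.26 ms is already measured in the proton's rest frame.
Leg 3: β = 0.9953; γ = 1/√(1 − 0.9953²) = 1/√0.009378 = 10.33; τ_3 = 11.35/10.33 = 1.099 ms.
Total: 1.483 + 11.26 + 1.099 ms.

τ = 13.8 ms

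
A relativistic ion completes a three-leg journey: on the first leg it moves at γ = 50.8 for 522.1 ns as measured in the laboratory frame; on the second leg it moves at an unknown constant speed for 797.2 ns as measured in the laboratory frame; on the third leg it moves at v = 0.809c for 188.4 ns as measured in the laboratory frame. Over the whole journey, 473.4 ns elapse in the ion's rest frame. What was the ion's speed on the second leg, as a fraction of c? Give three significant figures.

β = 0.897

Leg 1: γ = 50.8; τ_1 = 522.1/50.80 = 10.28 ns.
Leg 2: speed unknown; τ_2 = 797.2/γ_2.
Leg 3: γ = 1/√(1 − 0.809²) = 1/√0.3455 = 1.701; τ_3 = 188.4/1.701 = 110.7 ns.
Total proper time: 10.28 + τ_2 + 110.7 = 473.4, so τ_2 = 473.4 − 121.0 = 352.4 ns.
γ_2 = 797.2/352.4 = 2.262; β = √(1 − 1/γ²) = √0.8046.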